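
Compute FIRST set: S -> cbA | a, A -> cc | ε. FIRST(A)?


Per alternative of A: FIRST(cc) = {c}; FIRST(ε) = {ε}
FIRST(A) = {c, ε}


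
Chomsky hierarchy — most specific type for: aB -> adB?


LHS has context (more than one symbol) and |LHS| ≤ |RHS|
Classification: Type 1 (Context-Sensitive)


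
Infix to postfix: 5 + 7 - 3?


Left to right (same or higher precedence on left)
Postfix: 5 7 + 3 -


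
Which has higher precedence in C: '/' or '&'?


'/' is multiplicative (level 10); '&' is bitwise AND (level 5)
Higher level binds tighter
'/' has higher precedence than '&'


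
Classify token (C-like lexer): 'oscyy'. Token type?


Pattern: letter/underscore followed by alphanumerics, not a keyword
Type: IDENTIFIER


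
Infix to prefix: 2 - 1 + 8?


left-to-right (same/higher precedence on left): tree is (+ (- 2 1) 8)
Prefix: + - 2 1 8


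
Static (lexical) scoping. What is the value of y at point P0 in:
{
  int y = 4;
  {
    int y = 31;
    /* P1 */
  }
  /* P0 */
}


y declared in the same block as P0
y = 4


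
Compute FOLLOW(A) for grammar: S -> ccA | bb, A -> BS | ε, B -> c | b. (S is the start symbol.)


$ ∈ FOLLOW(S). For each A -> αBβ: add FIRST(β)\{ε} to FOLLOW(B); if β nullable, add FOLLOW(A).
FOLLOW(A) = {$}


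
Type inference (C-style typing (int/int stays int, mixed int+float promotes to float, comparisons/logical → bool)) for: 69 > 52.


Operand types: int > int
Rule: comparison yields bool
Result type: bool


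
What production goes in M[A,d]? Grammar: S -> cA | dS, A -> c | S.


For [A, d]: 'd' ∈ FIRST(S)
Entry: A -> S


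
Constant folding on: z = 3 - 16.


3 - 16 = -13 at compile time
Optimized: z = -13


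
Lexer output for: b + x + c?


Scan left to right, longest-match per lexeme
Tokens: ID(b), OP(+), ID(x), OP(+), ID(c)


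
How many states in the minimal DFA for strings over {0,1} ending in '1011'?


Track the longest suffix of input matching a prefix of '1011': 5 classes (prefixes of length 0..4)
Minimal DFA: 5 states


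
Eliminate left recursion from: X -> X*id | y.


Left-recursive alternatives: X*id; non-recursive: y
Introduce X': X -> yX', X' -> *idX' | ε


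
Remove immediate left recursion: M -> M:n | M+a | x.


Left-recursive alternatives: M:n, M+a; non-recursive: x
Introduce M': M -> xM', M' -> :nM' | +aM' | ε


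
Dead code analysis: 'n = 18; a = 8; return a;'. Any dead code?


n is assigned but never read
Dead: 'n = 18'


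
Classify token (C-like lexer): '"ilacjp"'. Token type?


Pattern: double-quoted sequence
Type: STRING_LITERAL


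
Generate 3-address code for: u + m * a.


Break into single-operator statements:
t1 = m * a
t2 = u + t1


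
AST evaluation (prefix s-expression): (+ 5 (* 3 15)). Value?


Evaluate inner: (* 3 15) = 45
Evaluate root: (+ 5 45) = 50
Result: 50


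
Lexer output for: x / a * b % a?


Scan left to right, longest-match per lexeme
Tokens: ID(x), OP(/), ID(a), OP(*), ID(b), OP(%), ID(a)


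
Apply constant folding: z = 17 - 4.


17 - 4 = 13 at compile time
Optimized: z = 13


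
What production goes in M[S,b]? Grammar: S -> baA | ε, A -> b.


For [S, b]: 'b' ∈ FIRST(baA)
Entry: S -> baA


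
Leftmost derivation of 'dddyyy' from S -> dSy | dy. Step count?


Derivation: S => dSy => ddSyy => dddyyy
Steps: 3


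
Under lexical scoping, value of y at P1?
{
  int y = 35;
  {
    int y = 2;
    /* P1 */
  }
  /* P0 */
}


y declared in the same block as P1
y = 2


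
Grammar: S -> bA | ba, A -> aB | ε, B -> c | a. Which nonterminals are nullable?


A nonterminal is nullable iff some alternative derives ε (directly, or every symbol in it is nullable)
Nullable: {A}


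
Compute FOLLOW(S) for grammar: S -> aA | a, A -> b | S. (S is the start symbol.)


$ ∈ FOLLOW(S). For each A -> αBβ: add FIRST(β)\{ε} to FOLLOW(B); if β nullable, add FOLLOW(A).
FOLLOW(S) = {$}


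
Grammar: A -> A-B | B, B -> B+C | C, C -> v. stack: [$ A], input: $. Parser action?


start symbol A on stack, input exhausted
Action: accept


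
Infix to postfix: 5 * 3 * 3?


Left to right (same or higher precedence on left)
Postfix: 5 3 * 3 *


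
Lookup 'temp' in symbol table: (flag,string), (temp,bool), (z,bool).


Lookup 'temp' → type bool


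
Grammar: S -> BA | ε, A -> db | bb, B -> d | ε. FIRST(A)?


Per alternative of A: FIRST(db) = {d}; FIRST(bb) = {b}
FIRST(A) = {b, d}


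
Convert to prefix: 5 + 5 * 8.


'*' binds tighter: tree is (+ 5 (* 5 8))
Prefix: + 5 * 5 8


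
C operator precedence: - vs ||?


'-' is additive (level 9); '||' is logical OR (level 1)
Higher level binds tighter
'-' has higher precedence than '||'


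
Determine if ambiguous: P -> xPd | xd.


balanced x^n…d^n: each string has a unique parse
Unambiguous


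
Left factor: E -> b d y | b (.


Common prefix: 'b'
Factored: E -> b E', E' -> d y | (


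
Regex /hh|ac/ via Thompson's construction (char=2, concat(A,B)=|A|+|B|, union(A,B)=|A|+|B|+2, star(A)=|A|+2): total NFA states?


Syntax tree has 4 char leaf(s), 1 union(s), 0 star(s)
chars contribute 4×2 = 8; each union adds +2; each star adds +2
Total: 8 + 2 + 0 = 10 states


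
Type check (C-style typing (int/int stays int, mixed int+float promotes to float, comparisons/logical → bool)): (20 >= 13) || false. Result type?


Operand types: bool || bool
Rule: logical operators take bool operands and yield bool
Result type: bool


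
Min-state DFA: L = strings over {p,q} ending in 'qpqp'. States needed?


Track the longest suffix of input matching a prefix of 'qpqp': 5 classes (prefixes of length 0..4)
Minimal DFA: 5 states


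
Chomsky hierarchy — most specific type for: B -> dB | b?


Right-linear: every RHS is a terminal or a terminal followed by one nonterminal
Classification: Type 3 (Regular)


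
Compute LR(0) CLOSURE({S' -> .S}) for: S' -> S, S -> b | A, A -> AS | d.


Start: S' -> .S
For each item with dot before a nonterminal B, add B -> .γ for every B-production
Closure: [S' -> .S, S -> .b, S -> .A, A -> .AS, A -> .d]


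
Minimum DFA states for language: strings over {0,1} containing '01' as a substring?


KMP-style automaton: 2 progress states + 1 absorbing accept = 3
Minimal DFA: 3 states


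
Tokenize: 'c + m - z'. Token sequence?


Scan left to right, longest-match per lexeme
Tokens: ID(c), OP(+), ID(m), OP(-), ID(z)


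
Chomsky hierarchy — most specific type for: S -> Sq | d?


Left-linear: every RHS is a terminal or one nonterminal followed by a terminal
Classification: Type 3 (Regular)


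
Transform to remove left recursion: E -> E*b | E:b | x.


Left-recursive alternatives: E*b, E:b; non-recursive: x
Introduce E': E -> xE', E' -> *bE' | :bE' | ε


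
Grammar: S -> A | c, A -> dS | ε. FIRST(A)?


Per alternative of A: FIRST(dS) = {d}; FIRST(ε) = {ε}
FIRST(A) = {d, ε}


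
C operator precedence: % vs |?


'%' is multiplicative (level 10); '|' is bitwise OR (level 3)
Higher level binds tighter
'%' has higher precedence than '|'


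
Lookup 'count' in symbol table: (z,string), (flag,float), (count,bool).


Lookup 'count' → type bool


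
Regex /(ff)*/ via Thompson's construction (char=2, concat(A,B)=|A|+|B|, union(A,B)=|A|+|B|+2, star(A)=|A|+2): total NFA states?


Syntax tree has 2 char leaf(s), 0 union(s), 1 star(s)
chars contribute 2×2 = 4; each union adds +2; each star adds +2
Total: 4 + 0 + 2 = 6 states


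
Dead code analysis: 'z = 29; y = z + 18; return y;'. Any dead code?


z is read by y's definition; y is returned
No dead code


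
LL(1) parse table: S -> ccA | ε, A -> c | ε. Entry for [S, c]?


For [S, c]: 'c' ∈ FIRST(ccA)
Entry: S -> ccA


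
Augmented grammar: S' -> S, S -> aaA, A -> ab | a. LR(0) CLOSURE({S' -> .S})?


Start: S' -> .S
For each item with dot before a nonterminal B, add B -> .γ for every B-production
Closure: [S' -> .S, S -> .aaA]


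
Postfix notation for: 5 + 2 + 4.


Left to right (same or higher precedence on left)
Postfix: 5 2 + 4 +


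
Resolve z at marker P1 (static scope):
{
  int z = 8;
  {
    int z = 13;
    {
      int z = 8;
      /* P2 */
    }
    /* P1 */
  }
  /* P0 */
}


z declared in the same block as P1
z = 13


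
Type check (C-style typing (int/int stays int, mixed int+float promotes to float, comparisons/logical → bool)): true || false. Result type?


Operand types: bool || bool
Rule: logical operators take bool operands and yield bool
Result type: bool


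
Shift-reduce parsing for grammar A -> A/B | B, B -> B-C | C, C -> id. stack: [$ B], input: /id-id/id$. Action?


lookahead ∉ {-} so B won't extend; reduce A -> B
Action: reduce (A -> B)


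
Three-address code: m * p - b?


Break into single-operator statements:
t1 = m * p
t2 = t1 - b


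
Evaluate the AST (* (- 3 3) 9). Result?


Evaluate inner: (- 3 3) = 0
Evaluate root: (* 0 9) = 0
Result: 0


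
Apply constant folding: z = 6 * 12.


6 * 12 = 72 at compile time
Optimized: z = 72


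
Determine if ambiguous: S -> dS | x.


right-linear, alternatives start with distinct terminals 'd' vs 'x': unique leftmost derivation
Unambiguous


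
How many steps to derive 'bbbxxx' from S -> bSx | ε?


Derivation: S => bSx => bbSxx => bbbSxxx => bbbxxx
Steps: 4


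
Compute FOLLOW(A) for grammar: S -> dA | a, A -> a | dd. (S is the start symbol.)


$ ∈ FOLLOW(S). For each A -> αBβ: add FIRST(β)\{ε} to FOLLOW(B); if β nullable, add FOLLOW(A).
FOLLOW(A) = {$}


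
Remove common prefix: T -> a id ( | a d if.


Common prefix: 'a'
Factored: T -> a T', T' -> id ( | d if


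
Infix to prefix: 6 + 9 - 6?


left-to-right (same/higher precedence on left): tree is (- (+ 6 9) 6)
Prefix: - + 6 9 6


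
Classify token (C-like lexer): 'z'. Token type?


Pattern: letter/underscore followed by alphanumerics, not a keyword
Type: IDENTIFIER


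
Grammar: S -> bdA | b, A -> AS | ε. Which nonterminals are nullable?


A nonterminal is nullable iff some alternative derives ε (directly, or every symbol in it is nullable)
Nullable: {A}


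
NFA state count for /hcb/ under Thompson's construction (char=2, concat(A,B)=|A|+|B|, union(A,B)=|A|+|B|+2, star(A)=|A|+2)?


Syntax tree has 3 char leaf(s), 0 union(s), 0 star(s)
chars contribute 3×2 = 6; each union adds +2; each star adds +2
Total: 6 + 0 + 0 = 6 states


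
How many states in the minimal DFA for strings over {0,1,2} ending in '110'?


Track the longest suffix of input matching a prefix of '110': 4 classes (prefixes of length 0..3)
Minimal DFA: 4 states


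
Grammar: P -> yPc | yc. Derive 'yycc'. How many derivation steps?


Derivation: P => yPc => yycc
Steps: 2


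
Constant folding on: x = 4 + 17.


4 + 17 = 21 at compile time
Optimized: x = 21


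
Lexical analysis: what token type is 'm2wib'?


Pattern: letter/underscore followed by alphanumerics, not a keyword
Type: IDENTIFIER


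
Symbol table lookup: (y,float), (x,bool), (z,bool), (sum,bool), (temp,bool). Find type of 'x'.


Lookup 'x' → type bool


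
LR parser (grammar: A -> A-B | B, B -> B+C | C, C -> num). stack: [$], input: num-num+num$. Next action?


no handle on stack; shift 'num'
Action: shift


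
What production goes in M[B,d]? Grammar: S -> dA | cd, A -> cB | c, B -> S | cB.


For [B, d]: 'd' ∈ FIRST(S)
Entry: B -> S


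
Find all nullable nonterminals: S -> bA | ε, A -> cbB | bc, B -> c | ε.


A nonterminal is nullable iff some alternative derives ε (directly, or every symbol in it is nullable)
Nullable: {B, S}


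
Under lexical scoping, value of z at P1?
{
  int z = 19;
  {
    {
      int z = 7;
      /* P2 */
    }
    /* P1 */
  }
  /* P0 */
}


P1's block does not declare z; resolves to the enclosing declaration at depth 0
z = 19


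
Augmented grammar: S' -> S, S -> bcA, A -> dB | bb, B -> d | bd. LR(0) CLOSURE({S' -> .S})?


Start: S' -> .S
For each item with dot before a nonterminal B, add B -> .γ for every B-production
Closure: [S' -> .S, S -> .bcA]


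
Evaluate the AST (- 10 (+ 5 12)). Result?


Evaluate inner: (+ 5 12) = 17
Evaluate root: (- 10 17) = -7
Result: -7


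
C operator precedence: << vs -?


'-' is additive (level 9); '<<' is shift (level 8)
Higher level binds tighter
'-' has higher precedence than '<<'


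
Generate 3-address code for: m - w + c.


Break into single-operator statements:
t1 = m - w
t2 = t1 + c


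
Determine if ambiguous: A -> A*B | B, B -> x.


precedence layered via separate nonterminal B: deterministic
Unambiguous


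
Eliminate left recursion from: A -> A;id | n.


Left-recursive alternatives: A;id; non-recursive: n
Introduce A': A -> nA', A' -> ;idA' | ε


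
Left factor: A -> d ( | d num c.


Common prefix: 'd'
Factored: A -> d A', A' -> ( | num c


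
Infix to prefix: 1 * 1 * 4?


left-to-right (same/higher precedence on left): tree is (* (* 1 1) 4)
Prefix: * * 1 1 4


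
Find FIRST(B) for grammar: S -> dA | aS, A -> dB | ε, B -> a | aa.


Per alternative of B: FIRST(a) = {a}; FIRST(aa) = {a}
FIRST(B) = {a}


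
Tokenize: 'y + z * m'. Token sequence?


Scan left to right, longest-match per lexeme
Tokens: ID(y), OP(+), ID(z), OP(*), ID(m)


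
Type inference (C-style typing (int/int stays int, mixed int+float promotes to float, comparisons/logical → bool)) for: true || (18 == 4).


Operand types: bool || bool
Rule: logical operators take bool operands and yield bool
Result type: bool


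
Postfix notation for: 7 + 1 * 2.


* has higher precedence, evaluate 1*2 first
Postfix: 7 1 2 * +


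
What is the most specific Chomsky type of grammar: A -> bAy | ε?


Single nonterminal LHS, but b^n y^n is not regular
Classification: Type 2 (Context-Free)


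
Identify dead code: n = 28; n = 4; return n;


first assignment to n is overwritten before any read
Dead: 'n = 28'


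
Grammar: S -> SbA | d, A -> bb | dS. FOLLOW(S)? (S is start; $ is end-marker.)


$ ∈ FOLLOW(S). For each A -> αBβ: add FIRST(β)\{ε} to FOLLOW(B); if β nullable, add FOLLOW(A).
FOLLOW(S) = {$, b}


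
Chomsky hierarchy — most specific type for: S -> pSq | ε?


Single nonterminal LHS, but p^n q^n is not regular
Classification: Type 2 (Context-Free)


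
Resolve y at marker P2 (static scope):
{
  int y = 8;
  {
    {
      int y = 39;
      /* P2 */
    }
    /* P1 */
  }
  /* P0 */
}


y declared in the same block as P2
y = 39


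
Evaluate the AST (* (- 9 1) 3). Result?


Evaluate inner: (- 9 1) = 8
Evaluate root: (* 8 3) = 24
Result: 24


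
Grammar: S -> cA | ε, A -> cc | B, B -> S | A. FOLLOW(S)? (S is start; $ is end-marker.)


$ ∈ FOLLOW(S). For each A -> αBβ: add FIRST(β)\{ε} to FOLLOW(B); if β nullable, add FOLLOW(A).
FOLLOW(S) = {$}


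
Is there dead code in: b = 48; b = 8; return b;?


first assignment to b is overwritten before any read
Dead: 'b = 48'


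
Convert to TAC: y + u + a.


Break into single-operator statements:
t1 = y + u
t2 = t1 + a


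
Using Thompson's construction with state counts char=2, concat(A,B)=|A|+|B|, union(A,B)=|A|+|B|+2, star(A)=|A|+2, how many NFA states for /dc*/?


Syntax tree has 2 char leaf(s), 0 union(s), 1 star(s)
chars contribute 2×2 = 4; each union adds +2; each star adds +2
Total: 4 + 0 + 2 = 6 states


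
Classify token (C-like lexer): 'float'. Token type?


Pattern: reserved word
Type: KEYWORD


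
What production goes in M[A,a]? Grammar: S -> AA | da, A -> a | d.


For [A, a]: 'a' ∈ FIRST(a)
Entry: A -> a


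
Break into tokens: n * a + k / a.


Scan left to right, longest-match per lexeme
Tokens: ID(n), OP(*), ID(a), OP(+), ID(k), OP(/), ID(a)


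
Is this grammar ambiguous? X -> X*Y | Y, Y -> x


precedence layered via separate nonterminal Y: deterministic
Unambiguous


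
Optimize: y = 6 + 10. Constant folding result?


6 + 10 = 16 at compile time
Optimized: y = 16


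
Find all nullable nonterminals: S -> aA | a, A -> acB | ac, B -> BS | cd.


A nonterminal is nullable iff some alternative derives ε (directly, or every symbol in it is nullable)
Nullable: {}


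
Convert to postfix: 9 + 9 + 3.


Left to right (same or higher precedence on left)
Postfix: 9 9 + 3 +


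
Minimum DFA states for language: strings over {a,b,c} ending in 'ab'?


Track the longest suffix of input matching a prefix of 'ab': 3 classes (prefixes of length 0..2)
Minimal DFA: 3 states


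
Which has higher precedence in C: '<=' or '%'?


'%' is multiplicative (level 10); '<=' is relational (level 7)
Higher level binds tighter
'%' has higher precedence than '<='


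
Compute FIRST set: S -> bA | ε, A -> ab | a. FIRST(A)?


Per alternative of A: FIRST(ab) = {a}; FIRST(a) = {a}
FIRST(A) = {a}


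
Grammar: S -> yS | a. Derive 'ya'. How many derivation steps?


Derivation: S => yS => ya
Steps: 2


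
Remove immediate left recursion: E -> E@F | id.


Left-recursive alternatives: E@F; non-recursive: id
Introduce E': E -> idE', E' -> @FE' | ε


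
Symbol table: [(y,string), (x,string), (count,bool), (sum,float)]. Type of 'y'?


Lookup 'y' → type string


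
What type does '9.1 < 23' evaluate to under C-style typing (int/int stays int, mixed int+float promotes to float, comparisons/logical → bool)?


Operand types: float < int
Rule: comparison yields bool
Result type: bool


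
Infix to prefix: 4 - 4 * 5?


'*' binds tighter: tree is (- 4 (* 4 5))
Prefix: - 4 * 4 5


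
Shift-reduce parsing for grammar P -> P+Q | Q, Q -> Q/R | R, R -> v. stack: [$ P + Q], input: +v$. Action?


handle 'P+Q' on top; lookahead ∈ FOLLOW(P) = {+, $}
Action: reduce (P -> P+Q)


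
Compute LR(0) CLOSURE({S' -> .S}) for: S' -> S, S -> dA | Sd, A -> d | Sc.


Start: S' -> .S
For each item with dot before a nonterminal B, add B -> .γ for every B-production
Closure: [S' -> .S, S -> .dA, S -> .Sd]


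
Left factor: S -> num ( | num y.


Common prefix: 'num'
Factored: S -> num S', S' -> ( | y


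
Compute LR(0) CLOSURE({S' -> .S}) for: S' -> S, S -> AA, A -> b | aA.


Start: S' -> .S
For each item with dot before a nonterminal B, add B -> .γ for every B-production
Closure: [S' -> .S, S -> .AA, A -> .b, A -> .aA]


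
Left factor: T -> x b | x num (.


Common prefix: 'x'
Factored: T -> x T', T' -> b | num (


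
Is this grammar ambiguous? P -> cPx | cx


balanced c^n…x^n: each string has a unique parse
Unambiguous


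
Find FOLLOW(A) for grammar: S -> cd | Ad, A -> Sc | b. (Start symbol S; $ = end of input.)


$ ∈ FOLLOW(S). For each A -> αBβ: add FIRST(β)\{ε} to FOLLOW(B); if β nullable, add FOLLOW(A).
FOLLOW(A) = {d}


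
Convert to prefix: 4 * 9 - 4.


left-to-right (same/higher precedence on left): tree is (- (* 4 9) 4)
Prefix: - * 4 9 4


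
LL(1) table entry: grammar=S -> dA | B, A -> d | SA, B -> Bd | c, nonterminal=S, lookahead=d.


For [S, d]: 'd' ∈ FIRST(dA)
Entry: S -> dA


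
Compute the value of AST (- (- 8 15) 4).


Evaluate inner: (- 8 15) = -7
Evaluate root: (- -7 4) = -11
Result: -11


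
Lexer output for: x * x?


Scan left to right, longest-match per lexeme
Tokens: ID(x), OP(*), ID(x)


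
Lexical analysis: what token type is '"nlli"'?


Pattern: double-quoted sequence
Type: STRING_LITERAL


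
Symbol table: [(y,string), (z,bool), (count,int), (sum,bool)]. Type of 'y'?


Lookup 'y' → type string


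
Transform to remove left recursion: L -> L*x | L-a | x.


Left-recursive alternatives: L*x, L-a; non-recursive: x
Introduce L': L -> xL', L' -> *xL' | -aL' | ε


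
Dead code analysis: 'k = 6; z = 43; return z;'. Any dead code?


k is assigned but never read
Dead: 'k = 6'


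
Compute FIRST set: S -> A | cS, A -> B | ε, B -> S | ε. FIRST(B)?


Per alternative of B: FIRST(S) = {c, ε}; FIRST(ε) = {ε}
FIRST(B) = {c, ε}


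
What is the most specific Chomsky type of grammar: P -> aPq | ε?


Single nonterminal LHS, but a^n q^n is not regular
Classification: Type 2 (Context-Free)


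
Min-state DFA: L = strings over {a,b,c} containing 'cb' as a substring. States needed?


KMP-style automaton: 2 progress states + 1 absorbing accept = 3
Minimal DFA: 3 states


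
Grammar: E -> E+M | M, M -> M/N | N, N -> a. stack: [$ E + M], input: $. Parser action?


handle 'E+M' on top; lookahead ∈ FOLLOW(E) = {+, $}
Action: reduce (E -> E+M)


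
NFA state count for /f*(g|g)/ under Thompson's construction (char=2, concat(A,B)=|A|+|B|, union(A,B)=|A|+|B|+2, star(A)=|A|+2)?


Syntax tree has 3 char leaf(s), 1 union(s), 1 star(s)
chars contribute 3×2 = 6; each union adds +2; each star adds +2
Total: 6 + 2 + 2 = 10 states


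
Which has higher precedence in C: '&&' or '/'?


'/' is multiplicative (level 10); '&&' is logical AND (level 2)
Higher level binds tighter
'/' has higher precedence than '&&'


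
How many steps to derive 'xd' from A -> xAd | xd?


Derivation: A => xd
Steps: 1


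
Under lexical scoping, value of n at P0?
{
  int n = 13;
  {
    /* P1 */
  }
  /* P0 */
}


n declared in the same block as P0
n = 13


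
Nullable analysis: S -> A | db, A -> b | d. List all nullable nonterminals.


A nonterminal is nullable iff some alternative derives ε (directly, or every symbol in it is nullable)
Nullable: {}


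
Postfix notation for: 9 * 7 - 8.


Left to right (same or higher precedence on left)
Postfix: 9 7 * 8 -


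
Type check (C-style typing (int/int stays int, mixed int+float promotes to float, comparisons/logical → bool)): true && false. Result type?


Operand types: bool && bool
Rule: logical operators take bool operands and yield bool
Result type: bool


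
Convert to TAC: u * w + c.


Break into single-operator statements:
t1 = u * w
t2 = t1 + c


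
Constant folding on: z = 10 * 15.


10 * 15 = 150 at compile time
Optimized: z = 150


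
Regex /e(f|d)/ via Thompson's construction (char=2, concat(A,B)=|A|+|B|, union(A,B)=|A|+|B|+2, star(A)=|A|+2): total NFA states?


Syntax tree has 3 char leaf(s), 1 union(s), 0 star(s)
chars contribute 3×2 = 6; each union adds +2; each star adds +2
Total: 6 + 2 + 0 = 8 states


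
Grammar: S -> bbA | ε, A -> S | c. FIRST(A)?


Per alternative of A: FIRST(S) = {b, ε}; FIRST(c) = {c}
FIRST(A) = {b, c, ε}


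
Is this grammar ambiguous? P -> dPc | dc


balanced d^n…c^n: each string has a unique parse
Unambiguous


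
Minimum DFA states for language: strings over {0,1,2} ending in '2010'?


Track the longest suffix of input matching a prefix of '2010': 5 classes (prefixes of length 0..4)
Minimal DFA: 5 states


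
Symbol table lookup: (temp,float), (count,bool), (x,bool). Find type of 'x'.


Lookup 'x' → type bool


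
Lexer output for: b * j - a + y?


Scan left to right, longest-match per lexeme
Tokens: ID(b), OP(*), ID(j), OP(-), ID(a), OP(+), ID(y)


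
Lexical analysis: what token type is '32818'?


Pattern: digits only
Type: INTEGER_LITERAL


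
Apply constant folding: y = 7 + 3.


7 + 3 = 10 at compile time
Optimized: y = 10


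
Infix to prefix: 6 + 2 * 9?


'*' binds tighter: tree is (+ 6 (* 2 9))
Prefix: + 6 * 2 9


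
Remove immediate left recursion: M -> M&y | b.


Left-recursive alternatives: M&y; non-recursive: b
Introduce M': M -> bM', M' -> &yM' | ε


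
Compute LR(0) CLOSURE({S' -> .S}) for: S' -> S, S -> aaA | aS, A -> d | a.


Start: S' -> .S
For each item with dot before a nonterminal B, add B -> .γ for every B-production
Closure: [S' -> .S, S -> .aaA, S -> .aS]


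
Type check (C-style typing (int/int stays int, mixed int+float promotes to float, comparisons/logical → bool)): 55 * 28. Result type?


Operand types: int * int
Rule: mixed int/float promotes to float; int/int stays int
Result type: int


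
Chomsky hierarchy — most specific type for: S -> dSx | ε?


Single nonterminal LHS, but d^n x^n is not regular
Classification: Type 2 (Context-Free)


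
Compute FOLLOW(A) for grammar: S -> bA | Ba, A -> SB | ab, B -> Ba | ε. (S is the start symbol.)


$ ∈ FOLLOW(S). For each A -> αBβ: add FIRST(β)\{ε} to FOLLOW(B); if β nullable, add FOLLOW(A).
FOLLOW(A) = {$, a}


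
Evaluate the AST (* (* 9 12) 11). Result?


Evaluate inner: (* 9 12) = 108
Evaluate root: (* 108 11) = 1188
Result: 1188


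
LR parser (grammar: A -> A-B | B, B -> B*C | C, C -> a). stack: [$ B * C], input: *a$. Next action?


handle 'B*C' on top
Action: reduce (B -> B*C)


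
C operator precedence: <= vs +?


'+' is additive (level 9); '<=' is relational (level 7)
Higher level binds tighter
'+' has higher precedence than '<='


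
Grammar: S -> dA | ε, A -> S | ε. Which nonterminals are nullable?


A nonterminal is nullable iff some alternative derives ε (directly, or every symbol in it is nullable)
Nullable: {A, S}


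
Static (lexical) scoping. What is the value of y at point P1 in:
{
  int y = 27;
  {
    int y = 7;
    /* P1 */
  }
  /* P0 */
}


y declared in the same block as P1
y = 7


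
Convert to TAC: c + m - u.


Break into single-operator statements:
t1 = c + m
t2 = t1 - u


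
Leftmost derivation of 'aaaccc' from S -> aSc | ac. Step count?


Derivation: S => aSc => aaScc => aaaccc
Steps: 3


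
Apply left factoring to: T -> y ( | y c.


Common prefix: 'y'
Factored: T -> y T', T' -> ( | c


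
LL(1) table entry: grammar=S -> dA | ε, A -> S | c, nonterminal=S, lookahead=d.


For [S, d]: 'd' ∈ FIRST(dA)
Entry: S -> dA


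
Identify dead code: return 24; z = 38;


statement follows a return and is unreachable
Dead: 'z = 38'


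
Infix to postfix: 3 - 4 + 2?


Left to right (same or higher precedence on left)
Postfix: 3 4 - 2 +


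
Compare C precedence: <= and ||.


'<=' is relational (level 7); '||' is logical OR (level 1)
Higher level binds tighter
'<=' has higher precedence than '||'


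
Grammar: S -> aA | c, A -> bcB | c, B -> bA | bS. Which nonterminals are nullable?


A nonterminal is nullable iff some alternative derives ε (directly, or every symbol in it is nullable)
Nullable: {}


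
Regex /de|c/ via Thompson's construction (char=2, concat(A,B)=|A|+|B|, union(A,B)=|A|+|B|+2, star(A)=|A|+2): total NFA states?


Syntax tree has 3 char leaf(s), 1 union(s), 0 star(s)
chars contribute 3×2 = 6; each union adds +2; each star adds +2
Total: 6 + 2 + 0 = 8 states


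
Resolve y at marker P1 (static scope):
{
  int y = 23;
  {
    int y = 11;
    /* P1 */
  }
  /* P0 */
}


y declared in the same block as P1
y = 11


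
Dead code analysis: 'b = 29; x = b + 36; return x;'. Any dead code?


b is read by x's definition; x is returned
No dead code


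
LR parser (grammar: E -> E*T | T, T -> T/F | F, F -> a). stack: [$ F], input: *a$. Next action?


'F' (not preceded by T/) is the handle for T -> F
Action: reduce (T -> F)


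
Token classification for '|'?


Pattern: operator symbol
Type: OPERATOR


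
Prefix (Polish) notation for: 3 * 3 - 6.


left-to-right (same/higher precedence on left): tree is (- (* 3 3) 6)
Prefix: - * 3 3 6


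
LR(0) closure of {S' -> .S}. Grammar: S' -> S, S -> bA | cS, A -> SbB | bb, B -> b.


Start: S' -> .S
For each item with dot before a nonterminal B, add B -> .γ for every B-production
Closure: [S' -> .S, S -> .bA, S -> .cS]


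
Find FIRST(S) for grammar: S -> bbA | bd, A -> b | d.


Per alternative of S: FIRST(bbA) = {b}; FIRST(bd) = {b}
FIRST(S) = {b}


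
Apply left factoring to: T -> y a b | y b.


Common prefix: 'y'
Factored: T -> y T', T' -> a b | b


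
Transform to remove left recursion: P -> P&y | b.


Left-recursive alternatives: P&y; non-recursive: b
Introduce P': P -> bP', P' -> &yP' | ε


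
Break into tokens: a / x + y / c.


Scan left to right, longest-match per lexeme
Tokens: ID(a), OP(/), ID(x), OP(+), ID(y), OP(/), ID(c)


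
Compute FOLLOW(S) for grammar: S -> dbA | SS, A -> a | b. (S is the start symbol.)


$ ∈ FOLLOW(S). For each A -> αBβ: add FIRST(β)\{ε} to FOLLOW(B); if β nullable, add FOLLOW(A).
FOLLOW(S) = {$, d}


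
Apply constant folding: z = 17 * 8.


17 * 8 = 136 at compile time
Optimized: z = 136


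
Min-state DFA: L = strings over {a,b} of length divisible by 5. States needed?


Track length mod 5: states 0..4, accept at 0
Minimal DFA: 5 states


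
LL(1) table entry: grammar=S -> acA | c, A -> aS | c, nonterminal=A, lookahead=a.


For [A, a]: 'a' ∈ FIRST(aS)
Entry: A -> aS


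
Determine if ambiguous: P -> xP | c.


right-linear, alternatives start with distinct terminals 'x' vs 'c': unique leftmost derivation
Unambiguous


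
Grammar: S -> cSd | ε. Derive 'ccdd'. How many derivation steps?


Derivation: S => cSd => ccSdd => ccdd
Steps: 3


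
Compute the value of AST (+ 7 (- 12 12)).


Evaluate inner: (- 12 12) = 0
Evaluate root: (+ 7 0) = 7
Result: 7


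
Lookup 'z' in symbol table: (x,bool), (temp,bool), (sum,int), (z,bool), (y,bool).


Lookup 'z' → type bool


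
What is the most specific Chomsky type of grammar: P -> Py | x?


Left-linear: every RHS is a terminal or one nonterminal followed by a terminal
Classification: Type 3 (Regular)


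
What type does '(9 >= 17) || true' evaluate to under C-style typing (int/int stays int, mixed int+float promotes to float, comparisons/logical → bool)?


Operand types: bool || bool
Rule: logical operators take bool operands and yield bool
Result type: bool


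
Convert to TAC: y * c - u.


Break into single-operator statements:
t1 = y * c
t2 = t1 - u


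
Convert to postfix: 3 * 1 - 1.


Left to right (same or higher precedence on left)
Postfix: 3 1 * 1 -


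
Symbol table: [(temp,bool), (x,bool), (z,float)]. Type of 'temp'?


Lookup 'temp' → type bool


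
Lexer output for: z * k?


Scan left to right, longest-match per lexeme
Tokens: ID(z), OP(*), ID(k)


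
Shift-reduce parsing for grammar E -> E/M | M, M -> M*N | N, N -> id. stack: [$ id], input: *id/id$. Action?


'id' on top is the handle for N -> id
Action: reduce (N -> id)


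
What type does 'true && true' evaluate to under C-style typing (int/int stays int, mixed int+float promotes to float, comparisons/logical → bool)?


Operand types: bool && bool
Rule: logical operators take bool operands and yield bool
Result type: bool


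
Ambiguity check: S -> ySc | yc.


balanced y^n…c^n: each string has a unique parse
Unambiguous


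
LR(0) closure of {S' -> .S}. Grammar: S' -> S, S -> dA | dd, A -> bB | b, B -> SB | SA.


Start: S' -> .S
For each item with dot before a nonterminal B, add B -> .γ for every B-production
Closure: [S' -> .S, S -> .dA, S -> .dd]


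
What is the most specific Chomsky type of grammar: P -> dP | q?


Right-linear: every RHS is a terminal or a terminal followed by one nonterminal
Classification: Type 3 (Regular)


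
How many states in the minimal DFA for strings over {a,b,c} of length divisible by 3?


Track length mod 3: states 0..2, accept at 0
Minimal DFA: 3 states


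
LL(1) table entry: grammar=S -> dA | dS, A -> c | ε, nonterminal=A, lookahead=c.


For [A, c]: 'c' ∈ FIRST(c)
Entry: A -> c


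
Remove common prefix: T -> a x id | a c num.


Common prefix: 'a'
Factored: T -> a T', T' -> x id | c num


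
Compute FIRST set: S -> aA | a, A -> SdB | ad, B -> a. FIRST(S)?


Per alternative of S: FIRST(aA) = {a}; FIRST(a) = {a}
FIRST(S) = {a}


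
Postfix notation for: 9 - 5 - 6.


Left to right (same or higher precedence on left)
Postfix: 9 5 - 6 -


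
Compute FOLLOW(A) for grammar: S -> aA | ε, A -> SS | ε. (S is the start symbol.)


$ ∈ FOLLOW(S). For each A -> αBβ: add FIRST(β)\{ε} to FOLLOW(B); if β nullable, add FOLLOW(A).
FOLLOW(A) = {$, a}


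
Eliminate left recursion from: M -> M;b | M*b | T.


Left-recursive alternatives: M;b, M*b; non-recursive: T
Introduce M': M -> TM', M' -> ;bM' | *bM' | ε


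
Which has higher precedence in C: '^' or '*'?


'*' is multiplicative (level 10); '^' is bitwise XOR (level 4)
Higher level binds tighter
'*' has higher precedence than '^'


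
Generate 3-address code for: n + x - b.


Break into single-operator statements:
t1 = n + x
t2 = t1 - b


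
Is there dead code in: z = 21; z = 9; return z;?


first assignment to z is overwritten before any read
Dead: 'z = 21'


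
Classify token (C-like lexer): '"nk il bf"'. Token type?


Pattern: double-quoted sequence
Type: STRING_LITERAL


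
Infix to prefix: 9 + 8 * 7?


'*' binds tighter: tree is (+ 9 (* 8 7))
Prefix: + 9 * 8 7


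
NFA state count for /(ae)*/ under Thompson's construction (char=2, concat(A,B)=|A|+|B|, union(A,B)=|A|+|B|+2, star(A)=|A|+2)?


Syntax tree has 2 char leaf(s), 0 union(s), 1 star(s)
chars contribute 2×2 = 4; each union adds +2; each star adds +2
Total: 4 + 0 + 2 = 6 states


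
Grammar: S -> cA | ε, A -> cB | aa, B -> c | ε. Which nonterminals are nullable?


A nonterminal is nullable iff some alternative derives ε (directly, or every symbol in it is nullable)
Nullable: {B, S}


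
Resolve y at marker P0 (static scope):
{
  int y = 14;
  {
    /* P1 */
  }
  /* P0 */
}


y declared in the same block as P0
y = 14


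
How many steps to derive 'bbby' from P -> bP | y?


Derivation: P => bP => bbP => bbbP => bbby
Steps: 4


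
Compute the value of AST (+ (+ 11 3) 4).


Evaluate inner: (+ 11 3) = 14
Evaluate root: (+ 14 4) = 18
Result: 18


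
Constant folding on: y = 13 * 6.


13 * 6 = 78 at compile time
Optimized: y = 78


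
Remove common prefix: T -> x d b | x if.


Common prefix: 'x'
Factored: T -> x T', T' -> d b | if


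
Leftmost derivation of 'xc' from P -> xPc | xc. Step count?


Derivation: P => xc
Steps: 1


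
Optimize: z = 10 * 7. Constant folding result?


10 * 7 = 70 at compile time
Optimized: z = 70


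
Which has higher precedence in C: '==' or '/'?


'/' is multiplicative (level 10); '==' is equality (level 6)
Higher level binds tighter
'/' has higher precedence than '=='


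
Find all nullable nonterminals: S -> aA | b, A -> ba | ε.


A nonterminal is nullable iff some alternative derives ε (directly, or every symbol in it is nullable)
Nullable: {A}


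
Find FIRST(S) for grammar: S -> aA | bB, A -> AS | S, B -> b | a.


Per alternative of S: FIRST(aA) = {a}; FIRST(bB) = {b}
FIRST(S) = {a, b}


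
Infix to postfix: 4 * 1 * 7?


Left to right (same or higher precedence on left)
Postfix: 4 1 * 7 *


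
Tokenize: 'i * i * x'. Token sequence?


Scan left to right, longest-match per lexeme
Tokens: ID(i), OP(*), ID(i), OP(*), ID(x)


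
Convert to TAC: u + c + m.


Break into single-operator statements:
t1 = u + c
t2 = t1 + m


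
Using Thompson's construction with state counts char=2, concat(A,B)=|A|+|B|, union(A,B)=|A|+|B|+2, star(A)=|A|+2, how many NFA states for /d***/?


Syntax tree has 1 char leaf(s), 0 union(s), 3 star(s)
chars contribute 1×2 = 2; each union adds +2; each star adds +2
Total: 2 + 0 + 6 = 8 states


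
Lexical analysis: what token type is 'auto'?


Pattern: reserved word
Type: KEYWORD


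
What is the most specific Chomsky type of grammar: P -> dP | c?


Right-linear: every RHS is a terminal or a terminal followed by one nonterminal
Classification: Type 3 (Regular)


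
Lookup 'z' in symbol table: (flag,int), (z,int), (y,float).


Lookup 'z' → type int


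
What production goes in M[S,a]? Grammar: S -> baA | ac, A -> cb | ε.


For [S, a]: 'a' ∈ FIRST(ac)
Entry: S -> ac


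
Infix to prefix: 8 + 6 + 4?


left-to-right (same/higher precedence on left): tree is (+ (+ 8 6) 4)
Prefix: + + 8 6 4


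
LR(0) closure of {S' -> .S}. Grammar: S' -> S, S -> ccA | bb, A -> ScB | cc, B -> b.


Start: S' -> .S
For each item with dot before a nonterminal B, add B -> .γ for every B-production
Closure: [S' -> .S, S -> .ccA, S -> .bb]


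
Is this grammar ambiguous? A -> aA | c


right-linear, alternatives start with distinct terminals 'a' vs 'c': unique leftmost derivation
Unambiguous


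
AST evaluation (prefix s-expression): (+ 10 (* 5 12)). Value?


Evaluate inner: (* 5 12) = 60
Evaluate root: (+ 10 60) = 70
Result: 70


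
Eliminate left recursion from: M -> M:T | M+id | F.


Left-recursive alternatives: M:T, M+id; non-recursive: F
Introduce M': M -> FM', M' -> :TM' | +idM' | ε


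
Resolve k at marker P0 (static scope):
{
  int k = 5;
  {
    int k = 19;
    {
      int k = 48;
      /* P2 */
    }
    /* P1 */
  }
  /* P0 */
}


k declared in the same block as P0
k = 5


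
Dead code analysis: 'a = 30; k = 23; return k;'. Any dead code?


a is assigned but never read
Dead: 'a = 30'


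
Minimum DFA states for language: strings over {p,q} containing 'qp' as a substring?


KMP-style automaton: 2 progress states + 1 absorbing accept = 3
Minimal DFA: 3 states


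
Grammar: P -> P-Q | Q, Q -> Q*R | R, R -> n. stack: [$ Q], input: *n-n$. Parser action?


shift '*' to continue Q -> Q*R
Action: shift


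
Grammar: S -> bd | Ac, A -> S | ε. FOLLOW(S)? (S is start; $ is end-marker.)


$ ∈ FOLLOW(S). For each A -> αBβ: add FIRST(β)\{ε} to FOLLOW(B); if β nullable, add FOLLOW(A).
FOLLOW(S) = {$, c}


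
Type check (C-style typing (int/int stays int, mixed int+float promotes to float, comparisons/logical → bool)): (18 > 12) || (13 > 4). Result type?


Operand types: bool || bool
Rule: logical operators take bool operands and yield bool
Result type: bool


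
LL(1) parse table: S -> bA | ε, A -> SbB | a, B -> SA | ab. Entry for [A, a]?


For [A, a]: 'a' ∈ FIRST(a)
Entry: A -> a


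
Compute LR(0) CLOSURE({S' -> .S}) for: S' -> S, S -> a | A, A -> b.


Start: S' -> .S
For each item with dot before a nonterminal B, add B -> .γ for every B-production
Closure: [S' -> .S, S -> .a, S -> .A, A -> .b]


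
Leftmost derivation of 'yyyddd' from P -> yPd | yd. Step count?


Derivation: P => yPd => yyPdd => yyyddd
Steps: 3


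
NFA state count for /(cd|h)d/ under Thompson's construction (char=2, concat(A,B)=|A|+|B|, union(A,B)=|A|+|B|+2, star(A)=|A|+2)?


Syntax tree has 4 char leaf(s), 1 union(s), 0 star(s)
chars contribute 4×2 = 8; each union adds +2; each star adds +2
Total: 8 + 2 + 0 = 10 states


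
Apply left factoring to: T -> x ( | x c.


Common prefix: 'x'
Factored: T -> x T', T' -> ( | c


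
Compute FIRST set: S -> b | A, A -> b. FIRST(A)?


Per alternative of A: FIRST(b) = {b}
FIRST(A) = {b}


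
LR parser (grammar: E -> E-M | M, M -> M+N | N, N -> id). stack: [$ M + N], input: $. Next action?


handle 'M+N' on top
Action: reduce (M -> M+N)


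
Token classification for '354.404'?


Pattern: digits with a decimal point
Type: FLOAT_LITERAL


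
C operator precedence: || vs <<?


'<<' is shift (level 8); '||' is logical OR (level 1)
Higher level binds tighter
'<<' has higher precedence than '||'
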